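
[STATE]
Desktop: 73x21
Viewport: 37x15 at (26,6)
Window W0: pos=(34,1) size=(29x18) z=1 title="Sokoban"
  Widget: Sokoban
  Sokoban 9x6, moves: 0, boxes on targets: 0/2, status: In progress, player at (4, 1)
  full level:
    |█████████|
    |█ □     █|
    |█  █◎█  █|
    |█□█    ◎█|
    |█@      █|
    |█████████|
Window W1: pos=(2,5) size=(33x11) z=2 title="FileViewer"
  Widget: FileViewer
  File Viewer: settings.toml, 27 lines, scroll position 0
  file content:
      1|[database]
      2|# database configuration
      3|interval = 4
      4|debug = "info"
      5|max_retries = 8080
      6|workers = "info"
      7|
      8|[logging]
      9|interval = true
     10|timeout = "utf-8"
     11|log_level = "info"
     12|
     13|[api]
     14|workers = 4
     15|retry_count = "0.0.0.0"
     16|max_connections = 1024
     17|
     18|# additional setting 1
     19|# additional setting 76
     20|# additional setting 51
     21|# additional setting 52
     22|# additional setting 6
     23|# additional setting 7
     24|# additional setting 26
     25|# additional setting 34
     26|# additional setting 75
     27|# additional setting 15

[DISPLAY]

        ┃█  █◎█  █                  ┃
────────┨█□█    ◎█                  ┃
       ▲┃█@      █                  ┃
n      █┃█████████                  ┃
       ░┃Moves: 0  0/2              ┃
       ░┃                           ┃
       ░┃                           ┃
       ░┃                           ┃
       ▼┃                           ┃
━━━━━━━━┛                           ┃
        ┃                           ┃
        ┃                           ┃
        ┗━━━━━━━━━━━━━━━━━━━━━━━━━━━┛
                                     
                                     


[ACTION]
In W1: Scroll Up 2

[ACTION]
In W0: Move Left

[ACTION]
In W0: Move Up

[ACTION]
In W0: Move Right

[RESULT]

        ┃█□ █◎█  █                  ┃
────────┨█@█    ◎█                  ┃
       ▲┃█       █                  ┃
n      █┃█████████                  ┃
       ░┃Moves: 1  0/2              ┃
       ░┃                           ┃
       ░┃                           ┃
       ░┃                           ┃
       ▼┃                           ┃
━━━━━━━━┛                           ┃
        ┃                           ┃
        ┃                           ┃
        ┗━━━━━━━━━━━━━━━━━━━━━━━━━━━┛
                                     
                                     


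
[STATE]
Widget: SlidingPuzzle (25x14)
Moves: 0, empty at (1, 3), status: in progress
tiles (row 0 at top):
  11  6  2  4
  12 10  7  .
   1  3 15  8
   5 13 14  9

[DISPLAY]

┌────┬────┬────┬────┐    
│ 11 │  6 │  2 │  4 │    
├────┼────┼────┼────┤    
│ 12 │ 10 │  7 │    │    
├────┼────┼────┼────┤    
│  1 │  3 │ 15 │  8 │    
├────┼────┼────┼────┤    
│  5 │ 13 │ 14 │  9 │    
└────┴────┴────┴────┘    
Moves: 0                 
                         
                         
                         
                         


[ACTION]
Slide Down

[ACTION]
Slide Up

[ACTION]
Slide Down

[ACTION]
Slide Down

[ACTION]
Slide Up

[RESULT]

┌────┬────┬────┬────┐    
│ 11 │  6 │  2 │  4 │    
├────┼────┼────┼────┤    
│ 12 │ 10 │  7 │    │    
├────┼────┼────┼────┤    
│  1 │  3 │ 15 │  8 │    
├────┼────┼────┼────┤    
│  5 │ 13 │ 14 │  9 │    
└────┴────┴────┴────┘    
Moves: 4                 
                         
                         
                         
                         


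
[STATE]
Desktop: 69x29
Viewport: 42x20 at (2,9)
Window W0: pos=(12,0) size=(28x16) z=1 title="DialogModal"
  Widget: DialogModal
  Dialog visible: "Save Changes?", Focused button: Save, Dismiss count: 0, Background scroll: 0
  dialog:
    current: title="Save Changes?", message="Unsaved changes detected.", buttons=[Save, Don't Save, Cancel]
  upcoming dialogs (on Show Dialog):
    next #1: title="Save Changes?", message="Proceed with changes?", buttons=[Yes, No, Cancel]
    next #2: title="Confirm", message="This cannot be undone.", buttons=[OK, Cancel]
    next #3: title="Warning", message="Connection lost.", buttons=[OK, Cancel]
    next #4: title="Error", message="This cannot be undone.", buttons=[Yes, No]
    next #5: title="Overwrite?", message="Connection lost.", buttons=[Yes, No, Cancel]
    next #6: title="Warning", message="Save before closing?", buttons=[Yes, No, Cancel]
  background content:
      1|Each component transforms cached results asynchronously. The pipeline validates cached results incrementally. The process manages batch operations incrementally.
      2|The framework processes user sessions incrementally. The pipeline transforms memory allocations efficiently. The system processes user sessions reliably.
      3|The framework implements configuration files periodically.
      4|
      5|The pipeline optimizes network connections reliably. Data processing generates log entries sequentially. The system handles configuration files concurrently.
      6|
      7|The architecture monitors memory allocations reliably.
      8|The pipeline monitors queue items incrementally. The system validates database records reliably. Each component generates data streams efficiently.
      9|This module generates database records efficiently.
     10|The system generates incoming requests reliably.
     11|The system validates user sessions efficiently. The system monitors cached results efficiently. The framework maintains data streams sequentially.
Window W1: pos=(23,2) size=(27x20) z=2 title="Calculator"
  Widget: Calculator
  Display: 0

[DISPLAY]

          ┃Th│[Save] ┃│ 4 │ 5 │ 6 │ × │   
          ┃Th└───────┃├───┼───┼───┼───┤   
          ┃This modul┃│ 1 │ 2 │ 3 │ - │   
          ┃The system┃├───┼───┼───┼───┤   
          ┃The system┃│ 0 │ . │ = │ + │   
          ┃          ┃├───┼───┼───┼───┤   
          ┗━━━━━━━━━━┃│ C │ MC│ MR│ M+│   
                     ┃└───┴───┴───┴───┘   
                     ┃                    
                     ┃                    
                     ┃                    
                     ┃                    
                     ┗━━━━━━━━━━━━━━━━━━━━
                                          
                                          
                                          
                                          
                                          
                                          
                                          


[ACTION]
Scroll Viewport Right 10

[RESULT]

┃Th│[Save] ┃│ 4 │ 5 │ 6 │ × │        ┃    
┃Th└───────┃├───┼───┼───┼───┤        ┃    
┃This modul┃│ 1 │ 2 │ 3 │ - │        ┃    
┃The system┃├───┼───┼───┼───┤        ┃    
┃The system┃│ 0 │ . │ = │ + │        ┃    
┃          ┃├───┼───┼───┼───┤        ┃    
┗━━━━━━━━━━┃│ C │ MC│ MR│ M+│        ┃    
           ┃└───┴───┴───┴───┘        ┃    
           ┃                         ┃    
           ┃                         ┃    
           ┃                         ┃    
           ┃                         ┃    
           ┗━━━━━━━━━━━━━━━━━━━━━━━━━┛    
                                          
                                          
                                          
                                          
                                          
                                          
                                          


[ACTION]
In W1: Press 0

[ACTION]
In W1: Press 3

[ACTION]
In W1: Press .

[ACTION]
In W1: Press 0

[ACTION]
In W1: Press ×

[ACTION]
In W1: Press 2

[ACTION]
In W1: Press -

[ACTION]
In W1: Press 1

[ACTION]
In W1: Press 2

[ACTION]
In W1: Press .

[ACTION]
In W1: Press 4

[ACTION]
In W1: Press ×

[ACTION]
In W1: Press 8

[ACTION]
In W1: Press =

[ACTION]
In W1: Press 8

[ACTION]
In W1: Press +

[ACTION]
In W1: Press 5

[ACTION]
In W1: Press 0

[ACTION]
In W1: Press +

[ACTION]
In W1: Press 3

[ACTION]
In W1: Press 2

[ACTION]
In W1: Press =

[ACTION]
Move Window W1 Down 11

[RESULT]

┃Th│[Save] ┏━━━━━━━━━━━━━━━━━━━━━━━━━┓    
┃Th└───────┃ Calculator              ┃    
┃This modul┠─────────────────────────┨    
┃The system┃                       90┃    
┃The system┃┌───┬───┬───┬───┐        ┃    
┃          ┃│ 7 │ 8 │ 9 │ ÷ │        ┃    
┗━━━━━━━━━━┃├───┼───┼───┼───┤        ┃    
           ┃│ 4 │ 5 │ 6 │ × │        ┃    
           ┃├───┼───┼───┼───┤        ┃    
           ┃│ 1 │ 2 │ 3 │ - │        ┃    
           ┃├───┼───┼───┼───┤        ┃    
           ┃│ 0 │ . │ = │ + │        ┃    
           ┃├───┼───┼───┼───┤        ┃    
           ┃│ C │ MC│ MR│ M+│        ┃    
           ┃└───┴───┴───┴───┘        ┃    
           ┃                         ┃    
           ┃                         ┃    
           ┃                         ┃    
           ┃                         ┃    
           ┗━━━━━━━━━━━━━━━━━━━━━━━━━┛    


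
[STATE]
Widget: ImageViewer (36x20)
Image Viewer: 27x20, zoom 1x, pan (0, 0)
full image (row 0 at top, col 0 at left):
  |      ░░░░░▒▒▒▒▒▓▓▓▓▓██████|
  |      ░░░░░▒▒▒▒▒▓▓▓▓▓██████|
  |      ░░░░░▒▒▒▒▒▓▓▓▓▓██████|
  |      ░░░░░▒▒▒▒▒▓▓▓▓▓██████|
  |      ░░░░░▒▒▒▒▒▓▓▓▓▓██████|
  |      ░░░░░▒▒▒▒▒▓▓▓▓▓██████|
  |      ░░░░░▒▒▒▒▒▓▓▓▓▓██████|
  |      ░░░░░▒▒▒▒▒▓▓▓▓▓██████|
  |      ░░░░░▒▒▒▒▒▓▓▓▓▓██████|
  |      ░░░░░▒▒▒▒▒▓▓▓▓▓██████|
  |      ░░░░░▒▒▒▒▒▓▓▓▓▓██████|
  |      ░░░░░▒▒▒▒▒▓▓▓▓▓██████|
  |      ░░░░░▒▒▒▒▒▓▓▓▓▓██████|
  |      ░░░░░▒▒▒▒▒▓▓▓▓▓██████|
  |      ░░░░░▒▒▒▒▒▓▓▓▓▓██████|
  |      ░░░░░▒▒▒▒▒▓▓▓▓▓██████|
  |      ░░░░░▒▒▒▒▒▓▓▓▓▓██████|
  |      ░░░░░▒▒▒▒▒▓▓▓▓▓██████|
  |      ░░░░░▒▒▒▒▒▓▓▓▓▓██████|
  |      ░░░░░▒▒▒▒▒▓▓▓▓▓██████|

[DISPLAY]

      ░░░░░▒▒▒▒▒▓▓▓▓▓██████         
      ░░░░░▒▒▒▒▒▓▓▓▓▓██████         
      ░░░░░▒▒▒▒▒▓▓▓▓▓██████         
      ░░░░░▒▒▒▒▒▓▓▓▓▓██████         
      ░░░░░▒▒▒▒▒▓▓▓▓▓██████         
      ░░░░░▒▒▒▒▒▓▓▓▓▓██████         
      ░░░░░▒▒▒▒▒▓▓▓▓▓██████         
      ░░░░░▒▒▒▒▒▓▓▓▓▓██████         
      ░░░░░▒▒▒▒▒▓▓▓▓▓██████         
      ░░░░░▒▒▒▒▒▓▓▓▓▓██████         
      ░░░░░▒▒▒▒▒▓▓▓▓▓██████         
      ░░░░░▒▒▒▒▒▓▓▓▓▓██████         
      ░░░░░▒▒▒▒▒▓▓▓▓▓██████         
      ░░░░░▒▒▒▒▒▓▓▓▓▓██████         
      ░░░░░▒▒▒▒▒▓▓▓▓▓██████         
      ░░░░░▒▒▒▒▒▓▓▓▓▓██████         
      ░░░░░▒▒▒▒▒▓▓▓▓▓██████         
      ░░░░░▒▒▒▒▒▓▓▓▓▓██████         
      ░░░░░▒▒▒▒▒▓▓▓▓▓██████         
      ░░░░░▒▒▒▒▒▓▓▓▓▓██████         


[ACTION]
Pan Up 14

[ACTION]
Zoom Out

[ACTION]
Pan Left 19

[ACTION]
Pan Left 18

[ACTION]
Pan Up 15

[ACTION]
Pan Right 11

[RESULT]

▒▒▒▒▒▓▓▓▓▓██████                    
▒▒▒▒▒▓▓▓▓▓██████                    
▒▒▒▒▒▓▓▓▓▓██████                    
▒▒▒▒▒▓▓▓▓▓██████                    
▒▒▒▒▒▓▓▓▓▓██████                    
▒▒▒▒▒▓▓▓▓▓██████                    
▒▒▒▒▒▓▓▓▓▓██████                    
▒▒▒▒▒▓▓▓▓▓██████                    
▒▒▒▒▒▓▓▓▓▓██████                    
▒▒▒▒▒▓▓▓▓▓██████                    
▒▒▒▒▒▓▓▓▓▓██████                    
▒▒▒▒▒▓▓▓▓▓██████                    
▒▒▒▒▒▓▓▓▓▓██████                    
▒▒▒▒▒▓▓▓▓▓██████                    
▒▒▒▒▒▓▓▓▓▓██████                    
▒▒▒▒▒▓▓▓▓▓██████                    
▒▒▒▒▒▓▓▓▓▓██████                    
▒▒▒▒▒▓▓▓▓▓██████                    
▒▒▒▒▒▓▓▓▓▓██████                    
▒▒▒▒▒▓▓▓▓▓██████                    


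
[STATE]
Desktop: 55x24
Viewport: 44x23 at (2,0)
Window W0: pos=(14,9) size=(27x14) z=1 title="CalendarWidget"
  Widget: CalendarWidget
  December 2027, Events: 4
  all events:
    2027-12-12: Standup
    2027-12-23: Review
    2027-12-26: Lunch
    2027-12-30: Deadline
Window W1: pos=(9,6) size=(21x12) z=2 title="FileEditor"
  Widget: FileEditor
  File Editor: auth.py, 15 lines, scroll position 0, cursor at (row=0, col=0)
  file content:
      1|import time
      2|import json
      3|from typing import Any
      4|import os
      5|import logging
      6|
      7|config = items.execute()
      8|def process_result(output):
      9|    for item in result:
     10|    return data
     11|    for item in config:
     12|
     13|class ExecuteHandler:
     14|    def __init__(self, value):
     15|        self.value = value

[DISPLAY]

                                            
                                            
                                            
                                            
                                            
                                            
       ┏━━━━━━━━━━━━━━━━━━━┓                
       ┃ FileEditor        ┃                
       ┠───────────────────┨                
       ┃█mport time       ▲┃━━━━━━━━━━┓     
       ┃import json       █┃          ┃     
       ┃from typing import░┃──────────┨     
       ┃import os         ░┃2027      ┃     
       ┃import logging    ░┃Sa Su     ┃     
       ┃                  ░┃ 4  5     ┃     
       ┃config = items.exe░┃11 12*    ┃     
       ┃def process_result▼┃18 19     ┃     
       ┗━━━━━━━━━━━━━━━━━━━┛ 25 26*   ┃     
            ┃27 28 29 30* 31          ┃     
            ┃                         ┃     
            ┃                         ┃     
            ┃                         ┃     
            ┗━━━━━━━━━━━━━━━━━━━━━━━━━┛     


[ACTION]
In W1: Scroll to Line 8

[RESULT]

                                            
                                            
                                            
                                            
                                            
                                            
       ┏━━━━━━━━━━━━━━━━━━━┓                
       ┃ FileEditor        ┃                
       ┠───────────────────┨                
       ┃def process_result▲┃━━━━━━━━━━┓     
       ┃    for item in re░┃          ┃     
       ┃    return data   ░┃──────────┨     
       ┃    for item in co░┃2027      ┃     
       ┃                  ░┃Sa Su     ┃     
       ┃class ExecuteHandl░┃ 4  5     ┃     
       ┃    def __init__(s█┃11 12*    ┃     
       ┃        self.value▼┃18 19     ┃     
       ┗━━━━━━━━━━━━━━━━━━━┛ 25 26*   ┃     
            ┃27 28 29 30* 31          ┃     
            ┃                         ┃     
            ┃                         ┃     
            ┃                         ┃     
            ┗━━━━━━━━━━━━━━━━━━━━━━━━━┛     


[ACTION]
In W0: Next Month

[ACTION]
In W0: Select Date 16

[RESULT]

                                            
                                            
                                            
                                            
                                            
                                            
       ┏━━━━━━━━━━━━━━━━━━━┓                
       ┃ FileEditor        ┃                
       ┠───────────────────┨                
       ┃def process_result▲┃━━━━━━━━━━┓     
       ┃    for item in re░┃          ┃     
       ┃    return data   ░┃──────────┨     
       ┃    for item in co░┃2028      ┃     
       ┃                  ░┃Sa Su     ┃     
       ┃class ExecuteHandl░┃ 1  2     ┃     
       ┃    def __init__(s█┃ 8  9     ┃     
       ┃        self.value▼┃15 [16]   ┃     
       ┗━━━━━━━━━━━━━━━━━━━┛22 23     ┃     
            ┃24 25 26 27 28 29 30     ┃     
            ┃31                       ┃     
            ┃                         ┃     
            ┃                         ┃     
            ┗━━━━━━━━━━━━━━━━━━━━━━━━━┛     


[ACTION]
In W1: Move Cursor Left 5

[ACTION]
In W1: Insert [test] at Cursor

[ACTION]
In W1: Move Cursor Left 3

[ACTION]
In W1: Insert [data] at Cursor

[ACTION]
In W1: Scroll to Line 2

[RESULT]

                                            
                                            
                                            
                                            
                                            
                                            
       ┏━━━━━━━━━━━━━━━━━━━┓                
       ┃ FileEditor        ┃                
       ┠───────────────────┨                
       ┃import json       ▲┃━━━━━━━━━━┓     
       ┃from typing import█┃          ┃     
       ┃import os         ░┃──────────┨     
       ┃import logging    ░┃2028      ┃     
       ┃                  ░┃Sa Su     ┃     
       ┃config = items.exe░┃ 1  2     ┃     
       ┃def process_result░┃ 8  9     ┃     
       ┃    for item in re▼┃15 [16]   ┃     
       ┗━━━━━━━━━━━━━━━━━━━┛22 23     ┃     
            ┃24 25 26 27 28 29 30     ┃     
            ┃31                       ┃     
            ┃                         ┃     
            ┃                         ┃     
            ┗━━━━━━━━━━━━━━━━━━━━━━━━━┛     


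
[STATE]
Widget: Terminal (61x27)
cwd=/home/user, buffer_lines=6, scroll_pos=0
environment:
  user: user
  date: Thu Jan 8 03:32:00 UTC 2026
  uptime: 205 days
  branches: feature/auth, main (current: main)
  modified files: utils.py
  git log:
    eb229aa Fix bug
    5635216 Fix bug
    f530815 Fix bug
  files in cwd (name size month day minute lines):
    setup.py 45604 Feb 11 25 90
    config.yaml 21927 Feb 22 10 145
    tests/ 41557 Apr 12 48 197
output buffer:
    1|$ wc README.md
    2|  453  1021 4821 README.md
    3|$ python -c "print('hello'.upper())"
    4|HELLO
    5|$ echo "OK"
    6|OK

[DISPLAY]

$ wc README.md                                               
  453  1021 4821 README.md                                   
$ python -c "print('hello'.upper())"                         
HELLO                                                        
$ echo "OK"                                                  
OK                                                           
$ █                                                          
                                                             
                                                             
                                                             
                                                             
                                                             
                                                             
                                                             
                                                             
                                                             
                                                             
                                                             
                                                             
                                                             
                                                             
                                                             
                                                             
                                                             
                                                             
                                                             
                                                             


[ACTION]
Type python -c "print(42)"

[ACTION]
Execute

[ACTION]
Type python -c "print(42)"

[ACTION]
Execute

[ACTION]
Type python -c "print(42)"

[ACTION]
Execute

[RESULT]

$ wc README.md                                               
  453  1021 4821 README.md                                   
$ python -c "print('hello'.upper())"                         
HELLO                                                        
$ echo "OK"                                                  
OK                                                           
$ python -c "print(42)"                                      
42                                                           
$ python -c "print(42)"                                      
42                                                           
$ python -c "print(42)"                                      
42                                                           
$ █                                                          
                                                             
                                                             
                                                             
                                                             
                                                             
                                                             
                                                             
                                                             
                                                             
                                                             
                                                             
                                                             
                                                             
                                                             


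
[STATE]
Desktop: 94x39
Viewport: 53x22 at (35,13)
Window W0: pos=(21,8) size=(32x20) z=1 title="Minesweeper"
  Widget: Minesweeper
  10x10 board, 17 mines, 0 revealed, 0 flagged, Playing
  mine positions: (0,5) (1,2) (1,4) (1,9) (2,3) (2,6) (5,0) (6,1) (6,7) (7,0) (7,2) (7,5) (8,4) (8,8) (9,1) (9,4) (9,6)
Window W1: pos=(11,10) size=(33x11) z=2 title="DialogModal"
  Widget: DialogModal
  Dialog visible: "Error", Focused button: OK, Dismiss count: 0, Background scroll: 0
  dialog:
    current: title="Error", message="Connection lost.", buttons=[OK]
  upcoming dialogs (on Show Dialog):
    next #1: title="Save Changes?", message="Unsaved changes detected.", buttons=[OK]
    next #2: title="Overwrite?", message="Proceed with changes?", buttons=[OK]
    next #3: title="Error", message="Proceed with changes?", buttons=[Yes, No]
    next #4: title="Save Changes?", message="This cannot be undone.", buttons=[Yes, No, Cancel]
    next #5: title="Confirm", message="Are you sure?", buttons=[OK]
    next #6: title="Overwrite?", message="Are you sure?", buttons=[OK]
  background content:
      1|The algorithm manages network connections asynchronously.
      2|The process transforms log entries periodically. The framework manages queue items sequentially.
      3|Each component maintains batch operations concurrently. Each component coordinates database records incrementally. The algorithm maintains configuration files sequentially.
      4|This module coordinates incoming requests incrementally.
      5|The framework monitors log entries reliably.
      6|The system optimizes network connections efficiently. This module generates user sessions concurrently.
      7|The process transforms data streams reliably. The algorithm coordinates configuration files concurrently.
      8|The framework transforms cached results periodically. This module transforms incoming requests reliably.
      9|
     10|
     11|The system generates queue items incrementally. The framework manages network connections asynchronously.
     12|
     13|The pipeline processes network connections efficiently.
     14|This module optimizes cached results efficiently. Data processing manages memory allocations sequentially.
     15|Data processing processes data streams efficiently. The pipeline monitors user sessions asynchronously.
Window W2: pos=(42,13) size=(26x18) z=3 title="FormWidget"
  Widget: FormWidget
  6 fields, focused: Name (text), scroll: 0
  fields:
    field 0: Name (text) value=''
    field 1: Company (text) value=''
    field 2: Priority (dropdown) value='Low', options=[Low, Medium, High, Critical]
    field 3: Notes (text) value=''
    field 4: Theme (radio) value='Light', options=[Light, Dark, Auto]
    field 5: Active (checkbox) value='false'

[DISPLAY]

etwork ┏━━━━━━━━━━━━━━━━━━━━━━━━┓                    
─┐g ent┃ FormWidget             ┃                    
 │batch┠────────────────────────┨                    
 │ncomi┃> Name:       [        ]┃                    
 │g ent┃  Company:    [        ]┃                    
─┘ork c┃  Priority:   [Low    ▼]┃                    
data st┃  Notes:      [        ]┃                    
━━━━━━━┃  Theme:      (●) Light ┃                    
       ┃  Active:     [ ]       ┃                    
       ┃                        ┃                    
       ┃                        ┃                    
       ┃                        ┃                    
       ┃                        ┃                    
       ┃                        ┃                    
━━━━━━━┃                        ┃                    
       ┃                        ┃                    
       ┃                        ┃                    
       ┗━━━━━━━━━━━━━━━━━━━━━━━━┛                    
                                                     
                                                     
                                                     
                                                     


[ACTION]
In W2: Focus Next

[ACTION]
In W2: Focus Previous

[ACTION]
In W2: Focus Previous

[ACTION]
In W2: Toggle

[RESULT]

etwork ┏━━━━━━━━━━━━━━━━━━━━━━━━┓                    
─┐g ent┃ FormWidget             ┃                    
 │batch┠────────────────────────┨                    
 │ncomi┃  Name:       [        ]┃                    
 │g ent┃  Company:    [        ]┃                    
─┘ork c┃  Priority:   [Low    ▼]┃                    
data st┃  Notes:      [        ]┃                    
━━━━━━━┃  Theme:      (●) Light ┃                    
       ┃> Active:     [x]       ┃                    
       ┃                        ┃                    
       ┃                        ┃                    
       ┃                        ┃                    
       ┃                        ┃                    
       ┃                        ┃                    
━━━━━━━┃                        ┃                    
       ┃                        ┃                    
       ┃                        ┃                    
       ┗━━━━━━━━━━━━━━━━━━━━━━━━┛                    
                                                     
                                                     
                                                     
                                                     


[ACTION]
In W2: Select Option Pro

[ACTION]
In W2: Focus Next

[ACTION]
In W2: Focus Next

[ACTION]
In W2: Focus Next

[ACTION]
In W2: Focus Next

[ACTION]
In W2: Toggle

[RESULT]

etwork ┏━━━━━━━━━━━━━━━━━━━━━━━━┓                    
─┐g ent┃ FormWidget             ┃                    
 │batch┠────────────────────────┨                    
 │ncomi┃  Name:       [        ]┃                    
 │g ent┃  Company:    [        ]┃                    
─┘ork c┃  Priority:   [Low    ▼]┃                    
data st┃> Notes:      [        ]┃                    
━━━━━━━┃  Theme:      (●) Light ┃                    
       ┃  Active:     [x]       ┃                    
       ┃                        ┃                    
       ┃                        ┃                    
       ┃                        ┃                    
       ┃                        ┃                    
       ┃                        ┃                    
━━━━━━━┃                        ┃                    
       ┃                        ┃                    
       ┃                        ┃                    
       ┗━━━━━━━━━━━━━━━━━━━━━━━━┛                    
                                                     
                                                     
                                                     
                                                     


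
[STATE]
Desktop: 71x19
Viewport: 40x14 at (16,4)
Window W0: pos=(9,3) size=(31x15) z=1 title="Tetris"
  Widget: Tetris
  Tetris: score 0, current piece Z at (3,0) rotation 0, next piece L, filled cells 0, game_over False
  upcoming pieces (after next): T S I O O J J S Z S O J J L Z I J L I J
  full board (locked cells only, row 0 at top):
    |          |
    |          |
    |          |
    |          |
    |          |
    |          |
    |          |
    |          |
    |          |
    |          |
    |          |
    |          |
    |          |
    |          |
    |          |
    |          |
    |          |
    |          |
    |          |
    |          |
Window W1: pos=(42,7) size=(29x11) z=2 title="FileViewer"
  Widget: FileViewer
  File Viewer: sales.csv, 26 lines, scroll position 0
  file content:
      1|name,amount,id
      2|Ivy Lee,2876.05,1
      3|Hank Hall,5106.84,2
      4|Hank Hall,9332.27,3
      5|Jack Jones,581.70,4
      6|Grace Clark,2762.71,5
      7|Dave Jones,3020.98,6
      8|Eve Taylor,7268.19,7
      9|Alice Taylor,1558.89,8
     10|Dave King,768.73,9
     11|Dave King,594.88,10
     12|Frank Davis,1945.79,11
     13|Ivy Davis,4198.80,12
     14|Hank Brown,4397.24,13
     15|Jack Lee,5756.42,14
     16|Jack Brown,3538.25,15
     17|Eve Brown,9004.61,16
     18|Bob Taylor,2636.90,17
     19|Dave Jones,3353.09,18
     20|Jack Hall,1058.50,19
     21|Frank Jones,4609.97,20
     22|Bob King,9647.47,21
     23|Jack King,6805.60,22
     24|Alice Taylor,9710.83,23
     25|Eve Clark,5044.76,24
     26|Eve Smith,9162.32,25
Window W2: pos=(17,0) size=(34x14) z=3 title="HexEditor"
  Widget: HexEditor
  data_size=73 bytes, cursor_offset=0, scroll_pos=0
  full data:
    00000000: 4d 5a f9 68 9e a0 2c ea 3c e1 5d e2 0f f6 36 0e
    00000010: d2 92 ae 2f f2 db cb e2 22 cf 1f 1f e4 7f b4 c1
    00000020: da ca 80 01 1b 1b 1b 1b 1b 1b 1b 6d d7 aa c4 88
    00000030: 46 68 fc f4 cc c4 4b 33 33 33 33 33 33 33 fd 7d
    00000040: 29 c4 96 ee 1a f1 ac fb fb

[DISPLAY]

s┃00000010  d2 92 ae 2f f2 db cb e┃     
─┃00000020  da ca 80 01 1b 1b 1b 1┃     
 ┃00000030  46 68 fc f4 cc c4 4b 3┃     
 ┃00000040  29 c4 96 ee 1a f1 ac f┃━━━━━
 ┃                                ┃wer  
 ┃                                ┃─────
 ┃                                ┃unt,i
 ┃                                ┃2876.
 ┃                                ┃l,510
 ┗━━━━━━━━━━━━━━━━━━━━━━━━━━━━━━━━┛l,933
    │                  ┃  ┃Jack Jones,58
    │                  ┃  ┃Grace Clark,2
    │                  ┃  ┃Dave Jones,30
━━━━━━━━━━━━━━━━━━━━━━━┛  ┗━━━━━━━━━━━━━


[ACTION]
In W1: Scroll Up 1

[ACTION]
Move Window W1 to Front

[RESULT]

s┃00000010  d2 92 ae 2f f2 db cb e┃     
─┃00000020  da ca 80 01 1b 1b 1b 1┃     
 ┃00000030  46 68 fc f4 cc c4 4b 3┃     
 ┃00000040  29 c4 96 ee 1a┏━━━━━━━━━━━━━
 ┃                        ┃ FileViewer  
 ┃                        ┠─────────────
 ┃                        ┃name,amount,i
 ┃                        ┃Ivy Lee,2876.
 ┃                        ┃Hank Hall,510
 ┗━━━━━━━━━━━━━━━━━━━━━━━━┃Hank Hall,933
    │                  ┃  ┃Jack Jones,58
    │                  ┃  ┃Grace Clark,2
    │                  ┃  ┃Dave Jones,30
━━━━━━━━━━━━━━━━━━━━━━━┛  ┗━━━━━━━━━━━━━


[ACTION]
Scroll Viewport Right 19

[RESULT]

92 ae 2f f2 db cb e┃                    
ca 80 01 1b 1b 1b 1┃                    
68 fc f4 cc c4 4b 3┃                    
c4 96 ee 1a┏━━━━━━━━━━━━━━━━━━━━━━━━━━━┓
           ┃ FileViewer                ┃
           ┠───────────────────────────┨
           ┃name,amount,id            ▲┃
           ┃Ivy Lee,2876.05,1         █┃
           ┃Hank Hall,5106.84,2       ░┃
━━━━━━━━━━━┃Hank Hall,9332.27,3       ░┃
        ┃  ┃Jack Jones,581.70,4       ░┃
        ┃  ┃Grace Clark,2762.71,5     ░┃
        ┃  ┃Dave Jones,3020.98,6      ▼┃
━━━━━━━━┛  ┗━━━━━━━━━━━━━━━━━━━━━━━━━━━┛


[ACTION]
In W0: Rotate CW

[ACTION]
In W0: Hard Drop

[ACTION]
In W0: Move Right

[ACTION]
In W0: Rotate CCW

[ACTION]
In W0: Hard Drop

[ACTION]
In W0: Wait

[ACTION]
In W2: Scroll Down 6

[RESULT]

                   ┃                    
                   ┃                    
                   ┃                    
           ┏━━━━━━━━━━━━━━━━━━━━━━━━━━━┓
           ┃ FileViewer                ┃
           ┠───────────────────────────┨
           ┃name,amount,id            ▲┃
           ┃Ivy Lee,2876.05,1         █┃
           ┃Hank Hall,5106.84,2       ░┃
━━━━━━━━━━━┃Hank Hall,9332.27,3       ░┃
        ┃  ┃Jack Jones,581.70,4       ░┃
        ┃  ┃Grace Clark,2762.71,5     ░┃
        ┃  ┃Dave Jones,3020.98,6      ▼┃
━━━━━━━━┛  ┗━━━━━━━━━━━━━━━━━━━━━━━━━━━┛


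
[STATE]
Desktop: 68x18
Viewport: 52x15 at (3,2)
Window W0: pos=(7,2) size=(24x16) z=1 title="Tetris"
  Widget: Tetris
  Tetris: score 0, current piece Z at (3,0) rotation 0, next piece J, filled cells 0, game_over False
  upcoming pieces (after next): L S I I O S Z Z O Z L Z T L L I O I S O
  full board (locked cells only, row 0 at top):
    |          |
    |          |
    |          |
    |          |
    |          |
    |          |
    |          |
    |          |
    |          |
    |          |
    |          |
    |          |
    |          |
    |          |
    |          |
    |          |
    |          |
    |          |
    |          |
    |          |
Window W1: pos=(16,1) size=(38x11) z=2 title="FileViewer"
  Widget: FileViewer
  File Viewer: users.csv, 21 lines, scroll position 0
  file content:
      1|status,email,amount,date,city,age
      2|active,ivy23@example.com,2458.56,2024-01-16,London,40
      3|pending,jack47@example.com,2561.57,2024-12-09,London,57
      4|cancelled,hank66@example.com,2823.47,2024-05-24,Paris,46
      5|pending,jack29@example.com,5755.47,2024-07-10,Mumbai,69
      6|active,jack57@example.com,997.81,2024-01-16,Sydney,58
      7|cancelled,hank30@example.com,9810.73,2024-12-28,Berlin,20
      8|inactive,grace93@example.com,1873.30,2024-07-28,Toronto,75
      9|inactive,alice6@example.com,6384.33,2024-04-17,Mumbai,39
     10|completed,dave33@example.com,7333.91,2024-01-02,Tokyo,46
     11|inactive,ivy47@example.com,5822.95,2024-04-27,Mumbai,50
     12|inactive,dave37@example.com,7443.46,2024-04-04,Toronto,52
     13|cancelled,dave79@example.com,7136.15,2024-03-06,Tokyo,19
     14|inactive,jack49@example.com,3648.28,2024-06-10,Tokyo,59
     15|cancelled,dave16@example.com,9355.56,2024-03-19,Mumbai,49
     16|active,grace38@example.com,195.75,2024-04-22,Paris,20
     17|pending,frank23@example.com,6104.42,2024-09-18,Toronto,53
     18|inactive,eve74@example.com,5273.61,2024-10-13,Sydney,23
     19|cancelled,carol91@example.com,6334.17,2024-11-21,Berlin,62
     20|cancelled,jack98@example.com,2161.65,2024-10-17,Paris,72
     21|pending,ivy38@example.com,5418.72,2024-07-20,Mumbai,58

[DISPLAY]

    ┏━━━━━━━━┃ FileViewer                         ┃ 
    ┃ Tetris ┠────────────────────────────────────┨ 
    ┠────────┃status,email,amount,date,city,age  ▲┃ 
    ┃        ┃active,ivy23@example.com,2458.56,20█┃ 
    ┃        ┃pending,jack47@example.com,2561.57,░┃ 
    ┃        ┃cancelled,hank66@example.com,2823.4░┃ 
    ┃        ┃pending,jack29@example.com,5755.47,░┃ 
    ┃        ┃active,jack57@example.com,997.81,20░┃ 
    ┃        ┃cancelled,hank30@example.com,9810.7▼┃ 
    ┃        ┗━━━━━━━━━━━━━━━━━━━━━━━━━━━━━━━━━━━━┛ 
    ┃          │0          ┃                        
    ┃          │           ┃                        
    ┃          │           ┃                        
    ┃          │           ┃                        
    ┃          │           ┃                        


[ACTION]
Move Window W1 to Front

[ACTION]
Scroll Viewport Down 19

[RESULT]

    ┃ Tetris ┠────────────────────────────────────┨ 
    ┠────────┃status,email,amount,date,city,age  ▲┃ 
    ┃        ┃active,ivy23@example.com,2458.56,20█┃ 
    ┃        ┃pending,jack47@example.com,2561.57,░┃ 
    ┃        ┃cancelled,hank66@example.com,2823.4░┃ 
    ┃        ┃pending,jack29@example.com,5755.47,░┃ 
    ┃        ┃active,jack57@example.com,997.81,20░┃ 
    ┃        ┃cancelled,hank30@example.com,9810.7▼┃ 
    ┃        ┗━━━━━━━━━━━━━━━━━━━━━━━━━━━━━━━━━━━━┛ 
    ┃          │0          ┃                        
    ┃          │           ┃                        
    ┃          │           ┃                        
    ┃          │           ┃                        
    ┃          │           ┃                        
    ┗━━━━━━━━━━━━━━━━━━━━━━┛                        


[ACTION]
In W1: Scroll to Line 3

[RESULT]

    ┃ Tetris ┠────────────────────────────────────┨ 
    ┠────────┃pending,jack47@example.com,2561.57,▲┃ 
    ┃        ┃cancelled,hank66@example.com,2823.4█┃ 
    ┃        ┃pending,jack29@example.com,5755.47,░┃ 
    ┃        ┃active,jack57@example.com,997.81,20░┃ 
    ┃        ┃cancelled,hank30@example.com,9810.7░┃ 
    ┃        ┃inactive,grace93@example.com,1873.3░┃ 
    ┃        ┃inactive,alice6@example.com,6384.33▼┃ 
    ┃        ┗━━━━━━━━━━━━━━━━━━━━━━━━━━━━━━━━━━━━┛ 
    ┃          │0          ┃                        
    ┃          │           ┃                        
    ┃          │           ┃                        
    ┃          │           ┃                        
    ┃          │           ┃                        
    ┗━━━━━━━━━━━━━━━━━━━━━━┛                        


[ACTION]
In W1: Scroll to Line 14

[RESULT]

    ┃ Tetris ┠────────────────────────────────────┨ 
    ┠────────┃inactive,jack49@example.com,3648.28▲┃ 
    ┃        ┃cancelled,dave16@example.com,9355.5░┃ 
    ┃        ┃active,grace38@example.com,195.75,2░┃ 
    ┃        ┃pending,frank23@example.com,6104.42░┃ 
    ┃        ┃inactive,eve74@example.com,5273.61,░┃ 
    ┃        ┃cancelled,carol91@example.com,6334.█┃ 
    ┃        ┃cancelled,jack98@example.com,2161.6▼┃ 
    ┃        ┗━━━━━━━━━━━━━━━━━━━━━━━━━━━━━━━━━━━━┛ 
    ┃          │0          ┃                        
    ┃          │           ┃                        
    ┃          │           ┃                        
    ┃          │           ┃                        
    ┃          │           ┃                        
    ┗━━━━━━━━━━━━━━━━━━━━━━┛                        


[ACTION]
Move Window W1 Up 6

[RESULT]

    ┃ Tetris ┃inactive,jack49@example.com,3648.28▲┃ 
    ┠────────┃cancelled,dave16@example.com,9355.5░┃ 
    ┃        ┃active,grace38@example.com,195.75,2░┃ 
    ┃        ┃pending,frank23@example.com,6104.42░┃ 
    ┃        ┃inactive,eve74@example.com,5273.61,░┃ 
    ┃        ┃cancelled,carol91@example.com,6334.█┃ 
    ┃        ┃cancelled,jack98@example.com,2161.6▼┃ 
    ┃        ┗━━━━━━━━━━━━━━━━━━━━━━━━━━━━━━━━━━━━┛ 
    ┃          │Score:     ┃                        
    ┃          │0          ┃                        
    ┃          │           ┃                        
    ┃          │           ┃                        
    ┃          │           ┃                        
    ┃          │           ┃                        
    ┗━━━━━━━━━━━━━━━━━━━━━━┛                        
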